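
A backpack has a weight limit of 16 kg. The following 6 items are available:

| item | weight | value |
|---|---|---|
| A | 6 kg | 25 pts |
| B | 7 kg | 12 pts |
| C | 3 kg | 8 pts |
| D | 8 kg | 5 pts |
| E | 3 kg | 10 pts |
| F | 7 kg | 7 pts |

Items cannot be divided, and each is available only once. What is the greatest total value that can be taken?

47 pts

Check high-value combinations within 16 kg:
- A+B+E: weight 6+7+3=16, value 25+12+10=47
- A+B+C: weight 6+7+3=16, value 25+12+8=45
- A+C+E: weight 6+3+3=12, value 25+8+10=43
- A+E+F: weight 6+3+7=16, value 25+10+7=42
- A+C+F: weight 6+3+7=16, value 25+8+7=40
Best: 47 pts.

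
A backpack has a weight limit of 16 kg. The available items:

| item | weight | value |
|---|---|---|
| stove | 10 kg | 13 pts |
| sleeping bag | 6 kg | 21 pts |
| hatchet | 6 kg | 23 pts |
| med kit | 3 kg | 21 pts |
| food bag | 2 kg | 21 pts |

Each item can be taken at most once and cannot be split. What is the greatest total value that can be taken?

This is a 0/1 knapsack; check combinations near the capacity.
- hatchet+med kit+food bag: weight 6+3+2=11, value 23+21+21=65
- sleeping bag+hatchet+food bag: weight 6+6+2=14, value 21+23+21=65
- sleeping bag+hatchet+med kit: weight 6+6+3=15, value 21+23+21=65
- sleeping bag+med kit+food bag: weight 6+3+2=11, value 21+21+21=63
Best: 65 pts.

65 pts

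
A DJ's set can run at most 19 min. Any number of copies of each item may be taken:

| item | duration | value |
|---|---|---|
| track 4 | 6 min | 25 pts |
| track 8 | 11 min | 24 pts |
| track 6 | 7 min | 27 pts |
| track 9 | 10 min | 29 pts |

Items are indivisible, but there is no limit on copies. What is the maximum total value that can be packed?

Best value-per-unit is track 4 at 25/6; filling with it alone gives 3×25 = 75.
Optimal mix: 2×track 4 + 1×track 6 → duration 19, value 77.

77 pts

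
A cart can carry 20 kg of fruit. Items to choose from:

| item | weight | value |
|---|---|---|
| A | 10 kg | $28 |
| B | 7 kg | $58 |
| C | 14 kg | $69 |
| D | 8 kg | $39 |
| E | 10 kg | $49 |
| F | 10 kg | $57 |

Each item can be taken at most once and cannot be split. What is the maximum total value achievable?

Check high-value combinations within 20 kg:
- B+F: weight 7+10=17, value 58+57=115
- B+E: weight 7+10=17, value 58+49=107
- E+F: weight 10+10=20, value 49+57=106
- B+D: weight 7+8=15, value 58+39=97
- D+F: weight 8+10=18, value 39+57=96
Best: $115.

$115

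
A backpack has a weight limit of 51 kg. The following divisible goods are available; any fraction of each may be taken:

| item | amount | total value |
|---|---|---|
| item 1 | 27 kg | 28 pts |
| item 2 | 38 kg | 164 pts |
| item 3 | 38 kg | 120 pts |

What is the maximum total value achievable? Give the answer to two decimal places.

Take in order of value per unit:
- item 2 (164/38 per unit): all 38 → value 164, running total 164.00
- item 3 (120/38 per unit): 13 of 38 → value 13×120/38 = 41.0526, running total 205.05
Total 205.05.

205.05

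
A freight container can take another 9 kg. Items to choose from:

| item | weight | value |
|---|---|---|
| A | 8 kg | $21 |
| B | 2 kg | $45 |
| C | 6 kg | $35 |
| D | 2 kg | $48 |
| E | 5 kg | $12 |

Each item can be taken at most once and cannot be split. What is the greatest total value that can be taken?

Check high-value combinations within 9 kg:
- B+D+E: weight 2+2+5=9, value 45+48+12=105
- B+D: weight 2+2=4, value 45+48=93
- C+D: weight 6+2=8, value 35+48=83
- B+C: weight 2+6=8, value 45+35=80
- D+E: weight 2+5=7, value 48+12=60
Best: $105.

$105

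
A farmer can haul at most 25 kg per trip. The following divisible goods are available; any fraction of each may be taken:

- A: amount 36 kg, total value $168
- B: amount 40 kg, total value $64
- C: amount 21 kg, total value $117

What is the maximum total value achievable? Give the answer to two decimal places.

Take in order of value per unit:
- C (117/21 per unit): all 21 → value 117, running total 117.00
- A (168/36 per unit): 4 of 36 → value 4×168/36 = 18.6667, running total 135.67
Total 135.67.

135.67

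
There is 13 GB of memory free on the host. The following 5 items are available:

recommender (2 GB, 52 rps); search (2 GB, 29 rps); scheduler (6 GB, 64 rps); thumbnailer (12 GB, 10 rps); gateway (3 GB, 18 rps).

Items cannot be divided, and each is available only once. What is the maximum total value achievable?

163 rps

Check high-value combinations within 13 GB:
- recommender+search+scheduler+gateway: memory 2+2+6+3=13, value 52+29+64+18=163
- recommender+search+scheduler: memory 2+2+6=10, value 52+29+64=145
- recommender+scheduler+gateway: memory 2+6+3=11, value 52+64+18=134
- recommender+scheduler: memory 2+6=8, value 52+64=116
Best: 163 rps.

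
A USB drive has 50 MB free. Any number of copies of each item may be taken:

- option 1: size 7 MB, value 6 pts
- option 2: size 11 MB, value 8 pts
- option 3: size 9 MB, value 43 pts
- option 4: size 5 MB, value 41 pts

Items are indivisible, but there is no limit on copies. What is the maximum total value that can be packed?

410 pts

Best value-per-unit is option 4 at 41/5, and filling with it alone uses size 10×5=50. No mix of the others beats 10×41 = 410.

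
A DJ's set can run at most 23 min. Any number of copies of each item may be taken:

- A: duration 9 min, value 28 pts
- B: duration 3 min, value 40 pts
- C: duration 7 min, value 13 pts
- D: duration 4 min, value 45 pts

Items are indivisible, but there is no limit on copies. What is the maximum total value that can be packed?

Best value-per-unit is B at 40/3; filling with it alone gives 7×40 = 280.
Optimal mix: 5×B + 2×D → duration 23, value 290.

290 pts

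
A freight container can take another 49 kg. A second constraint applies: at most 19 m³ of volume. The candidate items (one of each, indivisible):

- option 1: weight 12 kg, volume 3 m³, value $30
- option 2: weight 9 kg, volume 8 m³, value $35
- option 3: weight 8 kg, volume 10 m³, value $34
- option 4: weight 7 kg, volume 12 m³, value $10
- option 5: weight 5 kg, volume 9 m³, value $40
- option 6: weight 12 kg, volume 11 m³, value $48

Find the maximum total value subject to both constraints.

$83

Feasible sets respecting both limits:
- option 2+option 6: weight 21, volume 19, value 83
- option 1+option 6: weight 24, volume 14, value 78
- option 2+option 5: weight 14, volume 17, value 75
- option 3+option 5: weight 13, volume 19, value 74
Best: $83.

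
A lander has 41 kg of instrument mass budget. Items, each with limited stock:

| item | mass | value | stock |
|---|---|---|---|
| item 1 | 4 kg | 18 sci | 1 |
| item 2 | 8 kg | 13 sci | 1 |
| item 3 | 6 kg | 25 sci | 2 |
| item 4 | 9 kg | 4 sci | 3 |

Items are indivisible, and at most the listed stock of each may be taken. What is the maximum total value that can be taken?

Best selections within mass 41 and stock limits:
- 1×item 1 + 1×item 2 + 2×item 3 + 1×item 4: mass 33, value 85
- 1×item 1 + 1×item 2 + 2×item 3: mass 24, value 81
- 1×item 1 + 2×item 3 + 2×item 4: mass 34, value 76
Best: 85 sci.

85 sci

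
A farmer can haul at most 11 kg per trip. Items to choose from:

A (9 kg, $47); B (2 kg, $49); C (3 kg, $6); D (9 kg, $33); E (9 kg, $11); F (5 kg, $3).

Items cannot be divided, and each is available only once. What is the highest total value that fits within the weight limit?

$96

Check high-value combinations within 11 kg:
- A+B: weight 9+2=11, value 47+49=96
- B+D: weight 2+9=11, value 49+33=82
- B+E: weight 2+9=11, value 49+11=60
- B+C+F: weight 2+3+5=10, value 49+6+3=58
- B+C: weight 2+3=5, value 49+6=55
Best: $96.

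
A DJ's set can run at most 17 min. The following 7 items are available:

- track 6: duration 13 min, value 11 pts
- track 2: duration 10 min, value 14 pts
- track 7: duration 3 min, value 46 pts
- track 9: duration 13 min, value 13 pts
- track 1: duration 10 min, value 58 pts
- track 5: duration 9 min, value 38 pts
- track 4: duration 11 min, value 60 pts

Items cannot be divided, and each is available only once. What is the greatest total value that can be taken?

This is a 0/1 knapsack; check combinations near the capacity.
- track 7+track 4: duration 3+11=14, value 46+60=106
- track 7+track 1: duration 3+10=13, value 46+58=104
- track 7+track 5: duration 3+9=12, value 46+38=84
- track 4: duration 11, value 60
- track 2+track 7: duration 10+3=13, value 14+46=60
Best: 106 pts.

106 pts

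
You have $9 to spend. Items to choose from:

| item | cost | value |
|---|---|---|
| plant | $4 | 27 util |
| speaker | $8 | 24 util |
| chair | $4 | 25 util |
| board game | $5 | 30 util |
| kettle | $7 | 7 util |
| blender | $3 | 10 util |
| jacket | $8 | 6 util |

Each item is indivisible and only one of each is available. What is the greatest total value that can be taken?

57 util

Check high-value combinations within $9:
- plant+board game: cost 4+5=9, value 27+30=57
- chair+board game: cost 4+5=9, value 25+30=55
- plant+chair: cost 4+4=8, value 27+25=52
- board game+blender: cost 5+3=8, value 30+10=40
- plant+blender: cost 4+3=7, value 27+10=37
Best: 57 util.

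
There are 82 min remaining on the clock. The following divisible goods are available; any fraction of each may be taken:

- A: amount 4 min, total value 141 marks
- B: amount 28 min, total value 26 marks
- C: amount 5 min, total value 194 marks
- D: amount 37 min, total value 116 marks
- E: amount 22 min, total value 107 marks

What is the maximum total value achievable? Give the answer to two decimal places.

Take in order of value per unit:
- C (194/5 per unit): all 5 → value 194, running total 194.00
- A (141/4 per unit): all 4 → value 141, running total 335.00
- E (107/22 per unit): all 22 → value 107, running total 442.00
- D (116/37 per unit): all 37 → value 116, running total 558.00
- B (26/28 per unit): 14 of 28 → value 14×26/28 = 13.0000, running total 571.00
Total 571.00.

571.00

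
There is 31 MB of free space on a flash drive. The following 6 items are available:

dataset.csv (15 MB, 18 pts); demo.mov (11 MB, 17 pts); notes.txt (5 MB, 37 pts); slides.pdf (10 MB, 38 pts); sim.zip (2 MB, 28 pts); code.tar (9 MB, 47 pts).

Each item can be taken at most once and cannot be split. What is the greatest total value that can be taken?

Check high-value combinations within 31 MB:
- notes.txt+slides.pdf+sim.zip+code.tar: size 5+10+2+9=26, value 37+38+28+47=150
- dataset.csv+notes.txt+sim.zip+code.tar: size 15+5+2+9=31, value 18+37+28+47=130
- demo.mov+notes.txt+sim.zip+code.tar: size 11+5+2+9=27, value 17+37+28+47=129
Best: 150 pts.

150 pts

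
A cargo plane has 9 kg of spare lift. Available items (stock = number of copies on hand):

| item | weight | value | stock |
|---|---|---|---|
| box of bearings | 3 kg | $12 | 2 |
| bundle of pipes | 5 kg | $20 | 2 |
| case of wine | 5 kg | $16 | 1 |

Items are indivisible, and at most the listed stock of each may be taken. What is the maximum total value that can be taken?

Best selections within weight 9 and stock limits:
- 1×box of bearings + 1×bundle of pipes: weight 8, value 32
- 1×box of bearings + 1×case of wine: weight 8, value 28
- 2×box of bearings: weight 6, value 24
- 1×bundle of pipes: weight 5, value 20
Best: $32.

$32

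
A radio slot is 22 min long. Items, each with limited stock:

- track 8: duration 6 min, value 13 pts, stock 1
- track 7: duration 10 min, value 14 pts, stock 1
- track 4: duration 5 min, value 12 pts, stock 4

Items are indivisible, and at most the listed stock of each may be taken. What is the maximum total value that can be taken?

Top feasible selections:
- 1×track 8 + 3×track 4: duration 21, value 49
- 4×track 4: duration 20, value 48
- 1×track 8 + 1×track 7 + 1×track 4: duration 21, value 39
- 1×track 7 + 2×track 4: duration 20, value 38
Best: 49 pts.

49 pts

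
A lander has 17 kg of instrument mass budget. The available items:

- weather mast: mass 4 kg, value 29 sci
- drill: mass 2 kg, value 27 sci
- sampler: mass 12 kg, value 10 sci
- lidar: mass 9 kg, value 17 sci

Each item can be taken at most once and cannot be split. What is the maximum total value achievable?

Check high-value combinations within 17 kg:
- weather mast+drill+lidar: mass 4+2+9=15, value 29+27+17=73
- weather mast+drill: mass 4+2=6, value 29+27=56
- weather mast+lidar: mass 4+9=13, value 29+17=46
- drill+lidar: mass 2+9=11, value 27+17=44
- weather mast+sampler: mass 4+12=16, value 29+10=39
Best: 73 sci.

73 sci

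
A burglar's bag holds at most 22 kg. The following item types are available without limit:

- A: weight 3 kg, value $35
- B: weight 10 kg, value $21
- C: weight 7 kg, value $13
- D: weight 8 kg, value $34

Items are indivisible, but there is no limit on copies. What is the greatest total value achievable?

Best value-per-unit is A at 35/3, and filling with it alone uses weight 7×3=21. No mix of the others beats 7×35 = 245.

$245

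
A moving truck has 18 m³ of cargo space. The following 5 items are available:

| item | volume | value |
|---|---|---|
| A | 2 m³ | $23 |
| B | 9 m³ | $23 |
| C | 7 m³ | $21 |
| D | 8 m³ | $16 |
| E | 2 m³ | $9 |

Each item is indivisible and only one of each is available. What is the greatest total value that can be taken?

Check high-value combinations within 18 m³:
- A+B+C: volume 2+9+7=18, value 23+23+21=67
- A+C+D: volume 2+7+8=17, value 23+21+16=60
- A+B+E: volume 2+9+2=13, value 23+23+9=55
- A+C+E: volume 2+7+2=11, value 23+21+9=53
Best: $67.

$67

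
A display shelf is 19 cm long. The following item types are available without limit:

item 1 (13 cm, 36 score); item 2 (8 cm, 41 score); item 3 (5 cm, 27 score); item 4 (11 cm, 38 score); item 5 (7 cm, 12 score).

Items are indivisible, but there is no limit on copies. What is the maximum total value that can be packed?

95 score

Best value-per-unit is item 3 at 27/5; filling with it alone gives 3×27 = 81.
Optimal mix: 1×item 2 + 2×item 3 → length 18, value 95.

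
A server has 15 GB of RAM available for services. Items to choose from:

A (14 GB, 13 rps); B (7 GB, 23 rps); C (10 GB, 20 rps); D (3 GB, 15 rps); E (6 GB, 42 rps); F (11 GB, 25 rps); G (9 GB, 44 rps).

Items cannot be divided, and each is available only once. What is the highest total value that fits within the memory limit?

86 rps

Check high-value combinations within 15 GB:
- E+G: memory 6+9=15, value 42+44=86
- B+E: memory 7+6=13, value 23+42=65
- D+G: memory 3+9=12, value 15+44=59
- D+E: memory 3+6=9, value 15+42=57
- G: memory 9, value 44
Best: 86 rps.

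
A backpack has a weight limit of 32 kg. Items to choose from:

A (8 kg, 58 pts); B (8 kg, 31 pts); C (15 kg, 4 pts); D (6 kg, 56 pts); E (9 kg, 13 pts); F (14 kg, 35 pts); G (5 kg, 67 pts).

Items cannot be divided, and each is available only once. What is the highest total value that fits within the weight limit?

212 pts

Check high-value combinations within 32 kg:
- A+B+D+G: weight 8+8+6+5=27, value 58+31+56+67=212
- A+D+E+G: weight 8+6+9+5=28, value 58+56+13+67=194
- A+D+G: weight 8+6+5=19, value 58+56+67=181
- A+B+E+G: weight 8+8+9+5=30, value 58+31+13+67=169
Best: 212 pts.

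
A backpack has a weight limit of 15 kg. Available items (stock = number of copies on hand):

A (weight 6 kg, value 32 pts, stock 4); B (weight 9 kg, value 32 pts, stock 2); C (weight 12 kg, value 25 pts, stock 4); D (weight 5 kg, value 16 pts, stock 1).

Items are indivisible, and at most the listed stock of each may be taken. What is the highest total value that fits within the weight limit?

Top feasible selections:
- 2×A: weight 12, value 64
- 1×A + 1×B: weight 15, value 64
- 1×A + 1×D: weight 11, value 48
- 1×B + 1×D: weight 14, value 48
Best: 64 pts.

64 pts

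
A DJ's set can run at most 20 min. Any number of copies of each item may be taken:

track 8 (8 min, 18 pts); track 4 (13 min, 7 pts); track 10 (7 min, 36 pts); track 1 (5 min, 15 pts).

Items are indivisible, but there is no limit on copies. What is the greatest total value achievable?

Best value-per-unit is track 10 at 36/7; filling with it alone gives 2×36 = 72.
Optimal mix: 2×track 10 + 1×track 1 → duration 19, value 87.

87 pts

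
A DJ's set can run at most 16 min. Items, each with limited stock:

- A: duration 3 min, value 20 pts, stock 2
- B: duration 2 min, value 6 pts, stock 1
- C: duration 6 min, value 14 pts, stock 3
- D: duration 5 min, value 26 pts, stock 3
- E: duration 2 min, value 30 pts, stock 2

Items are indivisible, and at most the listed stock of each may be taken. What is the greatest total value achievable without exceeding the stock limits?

Best selections within duration 16 and stock limits:
- 2×A + 1×D + 2×E: duration 15, value 126
- 1×B + 2×D + 2×E: duration 16, value 118
- 2×A + 1×C + 2×E: duration 16, value 114
Best: 126 pts.

126 pts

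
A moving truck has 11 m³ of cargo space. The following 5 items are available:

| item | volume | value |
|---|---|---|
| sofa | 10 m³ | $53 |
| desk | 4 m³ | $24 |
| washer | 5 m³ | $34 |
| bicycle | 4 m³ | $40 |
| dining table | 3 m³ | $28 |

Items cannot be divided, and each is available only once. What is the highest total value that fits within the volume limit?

$92

Check high-value combinations within 11 m³:
- desk+bicycle+dining table: volume 4+4+3=11, value 24+40+28=92
- washer+bicycle: volume 5+4=9, value 34+40=74
- bicycle+dining table: volume 4+3=7, value 40+28=68
- desk+bicycle: volume 4+4=8, value 24+40=64
- washer+dining table: volume 5+3=8, value 34+28=62
Best: $92.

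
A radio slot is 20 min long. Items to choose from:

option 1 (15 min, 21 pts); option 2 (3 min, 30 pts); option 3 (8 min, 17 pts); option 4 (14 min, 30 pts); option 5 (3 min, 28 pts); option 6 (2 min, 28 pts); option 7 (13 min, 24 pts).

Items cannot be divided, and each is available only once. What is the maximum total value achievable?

103 pts

Check high-value combinations within 20 min:
- option 2+option 3+option 5+option 6: duration 3+8+3+2=16, value 30+17+28+28=103
- option 2+option 4+option 6: duration 3+14+2=19, value 30+30+28=88
- option 2+option 4+option 5: duration 3+14+3=20, value 30+30+28=88
Best: 103 pts.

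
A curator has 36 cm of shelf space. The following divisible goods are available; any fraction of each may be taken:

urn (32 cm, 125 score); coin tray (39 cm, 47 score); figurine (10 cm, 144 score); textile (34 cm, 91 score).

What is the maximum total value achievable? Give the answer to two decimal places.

Take in order of value per unit:
- figurine (144/10 per unit): all 10 → value 144, running total 144.00
- urn (125/32 per unit): 26 of 32 → value 26×125/32 = 101.5625, running total 245.56
Total 245.56.

245.56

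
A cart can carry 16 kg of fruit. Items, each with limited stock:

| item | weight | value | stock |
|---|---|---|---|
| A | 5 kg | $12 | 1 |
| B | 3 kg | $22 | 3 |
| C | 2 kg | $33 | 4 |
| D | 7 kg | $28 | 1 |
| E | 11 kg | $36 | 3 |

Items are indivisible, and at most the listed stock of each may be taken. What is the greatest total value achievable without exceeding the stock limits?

Best selections within weight 16 and stock limits:
- 2×B + 4×C: weight 14, value 176
- 1×A + 1×B + 4×C: weight 16, value 166
- 3×B + 3×C: weight 15, value 165
Best: $176.

$176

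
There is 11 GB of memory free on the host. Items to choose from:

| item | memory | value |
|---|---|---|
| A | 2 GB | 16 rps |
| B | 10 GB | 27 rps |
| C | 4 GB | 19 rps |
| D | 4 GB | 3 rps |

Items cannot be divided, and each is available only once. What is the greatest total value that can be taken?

38 rps

Check high-value combinations within 11 GB:
- A+C+D: memory 2+4+4=10, value 16+19+3=38
- A+C: memory 2+4=6, value 16+19=35
- B: memory 10, value 27
- C+D: memory 4+4=8, value 19+3=22
- C: memory 4, value 19
Best: 38 rps.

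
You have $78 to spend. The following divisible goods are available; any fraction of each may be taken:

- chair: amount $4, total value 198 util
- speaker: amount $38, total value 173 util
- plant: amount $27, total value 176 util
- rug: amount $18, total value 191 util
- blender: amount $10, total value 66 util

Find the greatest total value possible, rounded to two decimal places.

717.50

Take in order of value per unit:
- chair (198/4 per unit): all 4 → value 198, running total 198.00
- rug (191/18 per unit): all 18 → value 191, running total 389.00
- blender (66/10 per unit): all 10 → value 66, running total 455.00
- plant (176/27 per unit): all 27 → value 176, running total 631.00
- speaker (173/38 per unit): 19 of 38 → value 19×173/38 = 86.5000, running total 717.50
Total 717.50.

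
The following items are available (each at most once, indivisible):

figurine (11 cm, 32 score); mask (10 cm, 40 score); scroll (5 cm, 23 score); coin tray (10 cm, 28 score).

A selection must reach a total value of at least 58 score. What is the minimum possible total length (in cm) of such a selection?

15

Subsets with value ≥ 58, sorted by total length:
- mask+scroll: length 15, value 63
- mask+coin tray: length 20, value 68
- figurine+mask: length 21, value 72
Minimum length: 15 cm.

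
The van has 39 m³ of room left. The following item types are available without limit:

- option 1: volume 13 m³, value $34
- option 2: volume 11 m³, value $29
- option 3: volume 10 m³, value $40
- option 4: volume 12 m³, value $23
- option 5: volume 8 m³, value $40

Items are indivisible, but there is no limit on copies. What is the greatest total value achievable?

Best value-per-unit is option 5 at 40/8; filling with it alone gives 4×40 = 160.
Optimal mix: 3×option 3 + 1×option 5 → volume 38, value 160.

$160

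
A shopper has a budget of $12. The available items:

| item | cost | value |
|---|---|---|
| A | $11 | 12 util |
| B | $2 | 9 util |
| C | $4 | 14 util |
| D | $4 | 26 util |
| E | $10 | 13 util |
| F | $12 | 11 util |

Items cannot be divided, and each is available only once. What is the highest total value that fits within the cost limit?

Check high-value combinations within $12:
- B+C+D: cost 2+4+4=10, value 9+14+26=49
- C+D: cost 4+4=8, value 14+26=40
- B+D: cost 2+4=6, value 9+26=35
Best: 49 util.

49 util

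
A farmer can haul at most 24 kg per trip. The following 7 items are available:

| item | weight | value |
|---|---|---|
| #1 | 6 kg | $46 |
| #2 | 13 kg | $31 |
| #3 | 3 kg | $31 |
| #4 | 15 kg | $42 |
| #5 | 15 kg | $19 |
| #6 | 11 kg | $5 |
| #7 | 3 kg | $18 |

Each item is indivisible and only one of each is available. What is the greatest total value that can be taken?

$119

Check high-value combinations within 24 kg:
- #1+#3+#4: weight 6+3+15=24, value 46+31+42=119
- #1+#2+#3: weight 6+13+3=22, value 46+31+31=108
- #1+#4+#7: weight 6+15+3=24, value 46+42+18=106
Best: $119.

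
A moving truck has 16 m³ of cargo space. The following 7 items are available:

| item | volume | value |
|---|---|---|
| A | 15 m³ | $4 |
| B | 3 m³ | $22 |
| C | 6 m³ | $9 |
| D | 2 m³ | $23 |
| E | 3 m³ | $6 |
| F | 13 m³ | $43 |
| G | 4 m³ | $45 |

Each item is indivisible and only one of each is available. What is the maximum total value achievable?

Check high-value combinations within 16 m³:
- B+C+D+G: volume 3+6+2+4=15, value 22+9+23+45=99
- B+D+E+G: volume 3+2+3+4=12, value 22+23+6+45=96
- B+D+G: volume 3+2+4=9, value 22+23+45=90
- C+D+E+G: volume 6+2+3+4=15, value 9+23+6+45=83
Best: $99.

$99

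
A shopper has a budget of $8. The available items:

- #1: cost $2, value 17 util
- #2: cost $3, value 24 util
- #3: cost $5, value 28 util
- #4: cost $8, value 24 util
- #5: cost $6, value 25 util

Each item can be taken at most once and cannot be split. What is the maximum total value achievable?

Check high-value combinations within $8:
- #2+#3: cost 3+5=8, value 24+28=52
- #1+#3: cost 2+5=7, value 17+28=45
- #1+#5: cost 2+6=8, value 17+25=42
- #1+#2: cost 2+3=5, value 17+24=41
Best: 52 util.

52 util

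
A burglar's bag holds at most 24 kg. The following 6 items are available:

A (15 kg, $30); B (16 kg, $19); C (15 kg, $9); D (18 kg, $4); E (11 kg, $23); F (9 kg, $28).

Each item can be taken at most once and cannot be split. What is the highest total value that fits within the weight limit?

Check high-value combinations within 24 kg:
- A+F: weight 15+9=24, value 30+28=58
- E+F: weight 11+9=20, value 23+28=51
- C+F: weight 15+9=24, value 9+28=37
Best: $58.

$58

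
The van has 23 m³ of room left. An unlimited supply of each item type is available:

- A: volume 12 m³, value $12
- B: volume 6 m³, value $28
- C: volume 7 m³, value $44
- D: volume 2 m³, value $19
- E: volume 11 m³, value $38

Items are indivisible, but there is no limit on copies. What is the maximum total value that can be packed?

$209

Best value-per-unit is D at 19/2, and filling with it alone uses volume 11×2=22. No mix of the others beats 11×19 = 209.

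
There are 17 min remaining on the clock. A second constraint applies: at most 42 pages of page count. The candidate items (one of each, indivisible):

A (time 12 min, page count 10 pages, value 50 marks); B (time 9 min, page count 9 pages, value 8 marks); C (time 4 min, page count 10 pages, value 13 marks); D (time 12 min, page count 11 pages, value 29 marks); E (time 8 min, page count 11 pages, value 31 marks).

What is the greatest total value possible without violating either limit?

63 marks

Feasible sets respecting both limits:
- A+C: time 16, page count 20, value 63
- A: time 12, page count 10, value 50
- C+E: time 12, page count 21, value 44
- C+D: time 16, page count 21, value 42
Best: 63 marks.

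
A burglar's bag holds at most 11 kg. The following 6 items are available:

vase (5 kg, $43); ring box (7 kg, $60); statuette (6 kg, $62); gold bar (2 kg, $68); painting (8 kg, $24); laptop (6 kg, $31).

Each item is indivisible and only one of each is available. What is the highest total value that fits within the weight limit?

$130

Check high-value combinations within 11 kg:
- statuette+gold bar: weight 6+2=8, value 62+68=130
- ring box+gold bar: weight 7+2=9, value 60+68=128
- vase+gold bar: weight 5+2=7, value 43+68=111
Best: $130.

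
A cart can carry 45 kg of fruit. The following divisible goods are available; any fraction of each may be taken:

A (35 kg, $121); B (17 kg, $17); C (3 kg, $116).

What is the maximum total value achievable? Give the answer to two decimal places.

244.00

Take in order of value per unit:
- C (116/3 per unit): all 3 → value 116, running total 116.00
- A (121/35 per unit): all 35 → value 121, running total 237.00
- B (17/17 per unit): 7 of 17 → value 7×17/17 = 7.0000, running total 244.00
Total 244.00.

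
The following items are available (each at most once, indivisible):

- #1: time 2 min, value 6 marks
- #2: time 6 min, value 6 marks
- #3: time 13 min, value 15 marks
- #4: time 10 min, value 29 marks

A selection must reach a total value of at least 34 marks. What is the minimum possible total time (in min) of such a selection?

Subsets with value ≥ 34, sorted by total time:
- #1+#4: time 12, value 35
- #2+#4: time 16, value 35
- #1+#2+#4: time 18, value 41
- #3+#4: time 23, value 44
Minimum time: 12 min.

12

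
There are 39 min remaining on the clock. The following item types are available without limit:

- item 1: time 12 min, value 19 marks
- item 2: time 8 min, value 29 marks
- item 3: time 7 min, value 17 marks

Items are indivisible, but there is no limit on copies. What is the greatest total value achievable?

Best value-per-unit is item 2 at 29/8; filling with it alone gives 4×29 = 116.
Optimal mix: 4×item 2 + 1×item 3 → time 39, value 133.

133 marks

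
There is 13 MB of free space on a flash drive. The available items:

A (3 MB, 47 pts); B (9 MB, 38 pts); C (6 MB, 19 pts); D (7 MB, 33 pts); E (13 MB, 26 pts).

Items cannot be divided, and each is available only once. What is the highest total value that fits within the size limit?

85 pts

Check high-value combinations within 13 MB:
- A+B: size 3+9=12, value 47+38=85
- A+D: size 3+7=10, value 47+33=80
- A+C: size 3+6=9, value 47+19=66
Best: 85 pts.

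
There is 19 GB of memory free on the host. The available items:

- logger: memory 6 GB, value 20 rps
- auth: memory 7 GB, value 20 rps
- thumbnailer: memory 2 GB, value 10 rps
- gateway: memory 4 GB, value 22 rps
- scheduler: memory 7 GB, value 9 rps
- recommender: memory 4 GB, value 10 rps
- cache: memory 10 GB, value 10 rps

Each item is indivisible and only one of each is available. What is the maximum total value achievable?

72 rps

Check high-value combinations within 19 GB:
- logger+auth+thumbnailer+gateway: memory 6+7+2+4=19, value 20+20+10+22=72
- logger+thumbnailer+gateway+recommender: memory 6+2+4+4=16, value 20+10+22+10=62
- logger+auth+gateway: memory 6+7+4=17, value 20+20+22=62
Best: 72 rps.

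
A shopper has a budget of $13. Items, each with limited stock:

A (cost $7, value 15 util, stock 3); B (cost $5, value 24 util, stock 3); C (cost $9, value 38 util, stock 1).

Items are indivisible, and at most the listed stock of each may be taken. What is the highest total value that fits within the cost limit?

48 util

Top feasible selections:
- 2×B: cost 10, value 48
- 1×A + 1×B: cost 12, value 39
- 1×C: cost 9, value 38
Best: 48 util.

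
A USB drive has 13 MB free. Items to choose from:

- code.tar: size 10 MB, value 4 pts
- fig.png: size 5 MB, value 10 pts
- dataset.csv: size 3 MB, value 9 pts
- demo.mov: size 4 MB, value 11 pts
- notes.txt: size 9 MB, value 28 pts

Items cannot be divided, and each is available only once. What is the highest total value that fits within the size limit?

Check high-value combinations within 13 MB:
- demo.mov+notes.txt: size 4+9=13, value 11+28=39
- dataset.csv+notes.txt: size 3+9=12, value 9+28=37
- fig.png+dataset.csv+demo.mov: size 5+3+4=12, value 10+9+11=30
Best: 39 pts.

39 pts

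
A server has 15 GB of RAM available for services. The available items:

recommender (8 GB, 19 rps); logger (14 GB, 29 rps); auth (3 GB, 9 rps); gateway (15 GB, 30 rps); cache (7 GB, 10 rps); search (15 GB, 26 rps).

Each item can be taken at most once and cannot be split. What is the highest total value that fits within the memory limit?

Check high-value combinations within 15 GB:
- gateway: memory 15, value 30
- logger: memory 14, value 29
- recommender+cache: memory 8+7=15, value 19+10=29
- recommender+auth: memory 8+3=11, value 19+9=28
Best: 30 rps.

30 rps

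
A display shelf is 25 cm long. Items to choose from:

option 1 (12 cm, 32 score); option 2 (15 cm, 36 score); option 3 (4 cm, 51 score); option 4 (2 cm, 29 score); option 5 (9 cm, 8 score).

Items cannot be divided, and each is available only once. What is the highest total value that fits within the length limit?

116 score

Check high-value combinations within 25 cm:
- option 2+option 3+option 4: length 15+4+2=21, value 36+51+29=116
- option 1+option 3+option 4: length 12+4+2=18, value 32+51+29=112
- option 1+option 3+option 5: length 12+4+9=25, value 32+51+8=91
Best: 116 score.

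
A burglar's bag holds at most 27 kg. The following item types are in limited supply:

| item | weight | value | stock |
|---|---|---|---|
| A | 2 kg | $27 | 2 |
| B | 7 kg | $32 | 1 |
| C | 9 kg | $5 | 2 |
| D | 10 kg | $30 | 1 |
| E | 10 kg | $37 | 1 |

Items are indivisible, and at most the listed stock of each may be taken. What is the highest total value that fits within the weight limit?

Best selections within weight 27 and stock limits:
- 2×A + 1×B + 1×E: weight 21, value 123
- 2×A + 1×D + 1×E: weight 24, value 121
Best: $123.

$123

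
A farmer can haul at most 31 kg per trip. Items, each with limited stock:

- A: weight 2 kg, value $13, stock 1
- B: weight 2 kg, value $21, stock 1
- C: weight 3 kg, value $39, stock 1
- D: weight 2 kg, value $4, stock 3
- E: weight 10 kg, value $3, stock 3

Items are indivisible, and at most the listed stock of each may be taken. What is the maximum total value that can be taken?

$88

Top feasible selections:
- 1×A + 1×B + 1×C + 3×D + 1×E: weight 23, value 88
- 1×A + 1×B + 1×C + 2×D + 2×E: weight 31, value 87
Best: $88.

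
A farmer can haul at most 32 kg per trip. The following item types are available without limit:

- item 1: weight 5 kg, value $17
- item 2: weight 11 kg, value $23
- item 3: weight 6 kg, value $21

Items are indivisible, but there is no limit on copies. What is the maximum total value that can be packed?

Best value-per-unit is item 3 at 21/6; filling with it alone gives 5×21 = 105.
Optimal mix: 4×item 1 + 2×item 3 → weight 32, value 110.

$110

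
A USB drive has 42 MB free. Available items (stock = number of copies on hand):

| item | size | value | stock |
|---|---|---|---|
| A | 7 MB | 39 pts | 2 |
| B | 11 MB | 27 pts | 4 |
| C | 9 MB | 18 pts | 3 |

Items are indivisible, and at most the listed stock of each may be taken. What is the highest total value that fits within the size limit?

132 pts

Best selections within size 42 and stock limits:
- 2×A + 2×B: size 36, value 132
- 2×A + 3×C: size 41, value 132
Best: 132 pts.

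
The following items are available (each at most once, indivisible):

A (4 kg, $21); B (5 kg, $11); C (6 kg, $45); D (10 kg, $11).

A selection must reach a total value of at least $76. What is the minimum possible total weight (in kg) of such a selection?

Subsets with value ≥ 76, sorted by total weight:
- A+B+C: weight 15, value 77
- A+C+D: weight 20, value 77
- A+B+C+D: weight 25, value 88
Minimum weight: 15 kg.

15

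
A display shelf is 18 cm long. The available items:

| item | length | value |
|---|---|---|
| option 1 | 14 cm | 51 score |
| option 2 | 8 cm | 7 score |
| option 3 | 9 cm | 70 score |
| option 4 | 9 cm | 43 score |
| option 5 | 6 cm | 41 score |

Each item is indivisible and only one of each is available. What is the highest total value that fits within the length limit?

Check high-value combinations within 18 cm:
- option 3+option 4: length 9+9=18, value 70+43=113
- option 3+option 5: length 9+6=15, value 70+41=111
- option 4+option 5: length 9+6=15, value 43+41=84
- option 2+option 3: length 8+9=17, value 7+70=77
- option 3: length 9, value 70
Best: 113 score.

113 score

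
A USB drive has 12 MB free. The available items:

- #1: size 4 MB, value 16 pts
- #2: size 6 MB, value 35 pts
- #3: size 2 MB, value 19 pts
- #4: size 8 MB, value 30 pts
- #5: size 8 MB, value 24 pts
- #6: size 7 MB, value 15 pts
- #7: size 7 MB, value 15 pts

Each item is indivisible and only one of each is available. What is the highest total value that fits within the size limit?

Check high-value combinations within 12 MB:
- #1+#2+#3: size 4+6+2=12, value 16+35+19=70
- #2+#3: size 6+2=8, value 35+19=54
- #1+#2: size 4+6=10, value 16+35=51
Best: 70 pts.

70 pts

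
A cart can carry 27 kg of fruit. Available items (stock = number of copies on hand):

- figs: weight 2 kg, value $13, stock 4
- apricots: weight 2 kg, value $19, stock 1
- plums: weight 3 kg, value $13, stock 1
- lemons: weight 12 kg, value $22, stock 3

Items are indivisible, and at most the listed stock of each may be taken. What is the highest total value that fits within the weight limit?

Top feasible selections:
- 4×figs + 1×apricots + 1×plums + 1×lemons: weight 25, value 106
- 4×figs + 1×apricots + 1×lemons: weight 22, value 93
- 3×figs + 1×apricots + 1×plums + 1×lemons: weight 23, value 93
Best: $106.

$106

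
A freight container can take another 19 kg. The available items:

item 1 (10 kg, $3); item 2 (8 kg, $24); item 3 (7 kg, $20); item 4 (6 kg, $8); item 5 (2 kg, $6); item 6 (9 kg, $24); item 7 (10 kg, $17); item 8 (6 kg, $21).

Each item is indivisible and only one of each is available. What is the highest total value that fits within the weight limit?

Check high-value combinations within 19 kg:
- item 2+item 5+item 6: weight 8+2+9=19, value 24+6+24=54
- item 2+item 5+item 8: weight 8+2+6=16, value 24+6+21=51
- item 5+item 6+item 8: weight 2+9+6=17, value 6+24+21=51
- item 2+item 3+item 5: weight 8+7+2=17, value 24+20+6=50
- item 3+item 5+item 6: weight 7+2+9=18, value 20+6+24=50
Best: $54.

$54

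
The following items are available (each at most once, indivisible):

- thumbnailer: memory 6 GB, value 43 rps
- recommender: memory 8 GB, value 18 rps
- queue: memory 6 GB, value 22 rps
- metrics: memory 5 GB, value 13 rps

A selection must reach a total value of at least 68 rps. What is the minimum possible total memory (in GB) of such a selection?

Subsets with value ≥ 68, sorted by total memory:
- thumbnailer+queue+metrics: memory 17, value 78
- thumbnailer+recommender+metrics: memory 19, value 74
- thumbnailer+recommender+queue: memory 20, value 83
- thumbnailer+recommender+queue+metrics: memory 25, value 96
Minimum memory: 17 GB.

17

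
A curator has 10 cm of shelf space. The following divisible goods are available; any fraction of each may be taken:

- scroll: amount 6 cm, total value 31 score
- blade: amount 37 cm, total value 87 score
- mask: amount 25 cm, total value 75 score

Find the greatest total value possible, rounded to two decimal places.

Take in order of value per unit:
- scroll (31/6 per unit): all 6 → value 31, running total 31.00
- mask (75/25 per unit): 4 of 25 → value 4×75/25 = 12.0000, running total 43.00
Total 43.00.

43.00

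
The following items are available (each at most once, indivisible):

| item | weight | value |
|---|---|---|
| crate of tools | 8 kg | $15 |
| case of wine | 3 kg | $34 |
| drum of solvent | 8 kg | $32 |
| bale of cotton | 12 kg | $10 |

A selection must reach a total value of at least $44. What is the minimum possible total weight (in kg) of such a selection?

Subsets with value ≥ 44, sorted by total weight:
- case of wine+drum of solvent: weight 11, value 66
- crate of tools+case of wine: weight 11, value 49
Minimum weight: 11 kg.

11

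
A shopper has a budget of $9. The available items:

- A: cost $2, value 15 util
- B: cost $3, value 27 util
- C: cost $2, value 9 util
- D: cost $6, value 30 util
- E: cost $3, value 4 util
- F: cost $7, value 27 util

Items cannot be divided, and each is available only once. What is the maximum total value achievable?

57 util

Check high-value combinations within $9:
- B+D: cost 3+6=9, value 27+30=57
- A+B+C: cost 2+3+2=7, value 15+27+9=51
- A+B+E: cost 2+3+3=8, value 15+27+4=46
- A+D: cost 2+6=8, value 15+30=45
Best: 57 util.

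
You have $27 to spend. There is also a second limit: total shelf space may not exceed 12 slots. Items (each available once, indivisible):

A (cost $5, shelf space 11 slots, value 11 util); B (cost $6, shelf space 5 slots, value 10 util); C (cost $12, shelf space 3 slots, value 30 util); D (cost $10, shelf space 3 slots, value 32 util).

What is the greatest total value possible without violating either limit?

62 util

Feasible sets respecting both limits:
- C+D: cost 22, shelf space 6, value 62
- B+D: cost 16, shelf space 8, value 42
- B+C: cost 18, shelf space 8, value 40
- D: cost 10, shelf space 3, value 32
Best: 62 util.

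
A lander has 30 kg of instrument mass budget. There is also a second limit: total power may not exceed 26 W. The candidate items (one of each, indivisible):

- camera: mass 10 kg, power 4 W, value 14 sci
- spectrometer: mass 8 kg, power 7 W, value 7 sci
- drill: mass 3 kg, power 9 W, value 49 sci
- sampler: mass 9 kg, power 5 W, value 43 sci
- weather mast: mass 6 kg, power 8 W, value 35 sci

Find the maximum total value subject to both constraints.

141 sci

Feasible sets respecting both limits:
- camera+drill+sampler+weather mast: mass 28, power 26, value 141
- drill+sampler+weather mast: mass 18, power 22, value 127
- camera+spectrometer+drill+sampler: mass 30, power 25, value 113
Best: 141 sci.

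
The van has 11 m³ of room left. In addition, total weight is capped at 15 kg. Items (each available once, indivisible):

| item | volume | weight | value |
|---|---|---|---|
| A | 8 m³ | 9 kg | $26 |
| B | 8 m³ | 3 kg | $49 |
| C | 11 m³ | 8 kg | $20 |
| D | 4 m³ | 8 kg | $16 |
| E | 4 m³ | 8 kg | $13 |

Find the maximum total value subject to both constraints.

Feasible sets respecting both limits:
- B: volume 8, weight 3, value 49
- A: volume 8, weight 9, value 26
- C: volume 11, weight 8, value 20
Best: $49.

$49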